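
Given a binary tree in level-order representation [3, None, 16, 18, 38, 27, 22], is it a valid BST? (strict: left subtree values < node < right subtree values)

Level-order array: [3, None, 16, 18, 38, 27, 22]
Validate using subtree bounds (lo, hi): at each node, require lo < value < hi,
then recurse left with hi=value and right with lo=value.
Preorder trace (stopping at first violation):
  at node 3 with bounds (-inf, +inf): OK
  at node 16 with bounds (3, +inf): OK
  at node 18 with bounds (3, 16): VIOLATION
Node 18 violates its bound: not (3 < 18 < 16).
Result: Not a valid BST


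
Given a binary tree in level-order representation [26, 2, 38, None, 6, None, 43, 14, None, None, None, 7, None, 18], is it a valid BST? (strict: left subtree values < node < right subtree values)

Level-order array: [26, 2, 38, None, 6, None, 43, 14, None, None, None, 7, None, 18]
Validate using subtree bounds (lo, hi): at each node, require lo < value < hi,
then recurse left with hi=value and right with lo=value.
Preorder trace (stopping at first violation):
  at node 26 with bounds (-inf, +inf): OK
  at node 2 with bounds (-inf, 26): OK
  at node 6 with bounds (2, 26): OK
  at node 14 with bounds (2, 6): VIOLATION
Node 14 violates its bound: not (2 < 14 < 6).
Result: Not a valid BST


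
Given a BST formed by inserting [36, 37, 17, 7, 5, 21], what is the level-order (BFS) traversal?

Tree insertion order: [36, 37, 17, 7, 5, 21]
Tree (level-order array): [36, 17, 37, 7, 21, None, None, 5]
BFS from the root, enqueuing left then right child of each popped node:
  queue [36] -> pop 36, enqueue [17, 37], visited so far: [36]
  queue [17, 37] -> pop 17, enqueue [7, 21], visited so far: [36, 17]
  queue [37, 7, 21] -> pop 37, enqueue [none], visited so far: [36, 17, 37]
  queue [7, 21] -> pop 7, enqueue [5], visited so far: [36, 17, 37, 7]
  queue [21, 5] -> pop 21, enqueue [none], visited so far: [36, 17, 37, 7, 21]
  queue [5] -> pop 5, enqueue [none], visited so far: [36, 17, 37, 7, 21, 5]
Result: [36, 17, 37, 7, 21, 5]


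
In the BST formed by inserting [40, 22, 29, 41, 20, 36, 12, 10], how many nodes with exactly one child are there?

Tree built from: [40, 22, 29, 41, 20, 36, 12, 10]
Tree (level-order array): [40, 22, 41, 20, 29, None, None, 12, None, None, 36, 10]
Rule: These are nodes with exactly 1 non-null child.
Per-node child counts:
  node 40: 2 child(ren)
  node 22: 2 child(ren)
  node 20: 1 child(ren)
  node 12: 1 child(ren)
  node 10: 0 child(ren)
  node 29: 1 child(ren)
  node 36: 0 child(ren)
  node 41: 0 child(ren)
Matching nodes: [20, 12, 29]
Count of nodes with exactly one child: 3


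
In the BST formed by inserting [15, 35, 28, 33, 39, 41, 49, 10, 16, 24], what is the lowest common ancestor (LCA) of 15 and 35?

Tree insertion order: [15, 35, 28, 33, 39, 41, 49, 10, 16, 24]
Tree (level-order array): [15, 10, 35, None, None, 28, 39, 16, 33, None, 41, None, 24, None, None, None, 49]
In a BST, the LCA of p=15, q=35 is the first node v on the
root-to-leaf path with p <= v <= q (go left if both < v, right if both > v).
Walk from root:
  at 15: 15 <= 15 <= 35, this is the LCA
LCA = 15


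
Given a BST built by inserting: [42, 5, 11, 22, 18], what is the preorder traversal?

Tree insertion order: [42, 5, 11, 22, 18]
Tree (level-order array): [42, 5, None, None, 11, None, 22, 18]
Preorder traversal: [42, 5, 11, 22, 18]


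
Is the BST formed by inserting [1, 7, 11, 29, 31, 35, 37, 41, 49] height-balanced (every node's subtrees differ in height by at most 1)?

Tree (level-order array): [1, None, 7, None, 11, None, 29, None, 31, None, 35, None, 37, None, 41, None, 49]
Definition: a tree is height-balanced if, at every node, |h(left) - h(right)| <= 1 (empty subtree has height -1).
Bottom-up per-node check:
  node 49: h_left=-1, h_right=-1, diff=0 [OK], height=0
  node 41: h_left=-1, h_right=0, diff=1 [OK], height=1
  node 37: h_left=-1, h_right=1, diff=2 [FAIL (|-1-1|=2 > 1)], height=2
  node 35: h_left=-1, h_right=2, diff=3 [FAIL (|-1-2|=3 > 1)], height=3
  node 31: h_left=-1, h_right=3, diff=4 [FAIL (|-1-3|=4 > 1)], height=4
  node 29: h_left=-1, h_right=4, diff=5 [FAIL (|-1-4|=5 > 1)], height=5
  node 11: h_left=-1, h_right=5, diff=6 [FAIL (|-1-5|=6 > 1)], height=6
  node 7: h_left=-1, h_right=6, diff=7 [FAIL (|-1-6|=7 > 1)], height=7
  node 1: h_left=-1, h_right=7, diff=8 [FAIL (|-1-7|=8 > 1)], height=8
Node 37 violates the condition: |-1 - 1| = 2 > 1.
Result: Not balanced


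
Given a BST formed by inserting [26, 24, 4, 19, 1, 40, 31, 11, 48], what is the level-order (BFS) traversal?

Tree insertion order: [26, 24, 4, 19, 1, 40, 31, 11, 48]
Tree (level-order array): [26, 24, 40, 4, None, 31, 48, 1, 19, None, None, None, None, None, None, 11]
BFS from the root, enqueuing left then right child of each popped node:
  queue [26] -> pop 26, enqueue [24, 40], visited so far: [26]
  queue [24, 40] -> pop 24, enqueue [4], visited so far: [26, 24]
  queue [40, 4] -> pop 40, enqueue [31, 48], visited so far: [26, 24, 40]
  queue [4, 31, 48] -> pop 4, enqueue [1, 19], visited so far: [26, 24, 40, 4]
  queue [31, 48, 1, 19] -> pop 31, enqueue [none], visited so far: [26, 24, 40, 4, 31]
  queue [48, 1, 19] -> pop 48, enqueue [none], visited so far: [26, 24, 40, 4, 31, 48]
  queue [1, 19] -> pop 1, enqueue [none], visited so far: [26, 24, 40, 4, 31, 48, 1]
  queue [19] -> pop 19, enqueue [11], visited so far: [26, 24, 40, 4, 31, 48, 1, 19]
  queue [11] -> pop 11, enqueue [none], visited so far: [26, 24, 40, 4, 31, 48, 1, 19, 11]
Result: [26, 24, 40, 4, 31, 48, 1, 19, 11]


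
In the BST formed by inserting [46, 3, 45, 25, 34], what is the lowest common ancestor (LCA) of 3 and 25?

Tree insertion order: [46, 3, 45, 25, 34]
Tree (level-order array): [46, 3, None, None, 45, 25, None, None, 34]
In a BST, the LCA of p=3, q=25 is the first node v on the
root-to-leaf path with p <= v <= q (go left if both < v, right if both > v).
Walk from root:
  at 46: both 3 and 25 < 46, go left
  at 3: 3 <= 3 <= 25, this is the LCA
LCA = 3


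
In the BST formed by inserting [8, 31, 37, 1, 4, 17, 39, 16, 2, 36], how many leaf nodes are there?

Tree built from: [8, 31, 37, 1, 4, 17, 39, 16, 2, 36]
Tree (level-order array): [8, 1, 31, None, 4, 17, 37, 2, None, 16, None, 36, 39]
Rule: A leaf has 0 children.
Per-node child counts:
  node 8: 2 child(ren)
  node 1: 1 child(ren)
  node 4: 1 child(ren)
  node 2: 0 child(ren)
  node 31: 2 child(ren)
  node 17: 1 child(ren)
  node 16: 0 child(ren)
  node 37: 2 child(ren)
  node 36: 0 child(ren)
  node 39: 0 child(ren)
Matching nodes: [2, 16, 36, 39]
Count of leaf nodes: 4


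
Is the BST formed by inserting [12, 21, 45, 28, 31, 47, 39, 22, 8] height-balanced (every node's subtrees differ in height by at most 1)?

Tree (level-order array): [12, 8, 21, None, None, None, 45, 28, 47, 22, 31, None, None, None, None, None, 39]
Definition: a tree is height-balanced if, at every node, |h(left) - h(right)| <= 1 (empty subtree has height -1).
Bottom-up per-node check:
  node 8: h_left=-1, h_right=-1, diff=0 [OK], height=0
  node 22: h_left=-1, h_right=-1, diff=0 [OK], height=0
  node 39: h_left=-1, h_right=-1, diff=0 [OK], height=0
  node 31: h_left=-1, h_right=0, diff=1 [OK], height=1
  node 28: h_left=0, h_right=1, diff=1 [OK], height=2
  node 47: h_left=-1, h_right=-1, diff=0 [OK], height=0
  node 45: h_left=2, h_right=0, diff=2 [FAIL (|2-0|=2 > 1)], height=3
  node 21: h_left=-1, h_right=3, diff=4 [FAIL (|-1-3|=4 > 1)], height=4
  node 12: h_left=0, h_right=4, diff=4 [FAIL (|0-4|=4 > 1)], height=5
Node 45 violates the condition: |2 - 0| = 2 > 1.
Result: Not balanced


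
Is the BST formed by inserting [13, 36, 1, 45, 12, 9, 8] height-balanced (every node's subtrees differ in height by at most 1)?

Tree (level-order array): [13, 1, 36, None, 12, None, 45, 9, None, None, None, 8]
Definition: a tree is height-balanced if, at every node, |h(left) - h(right)| <= 1 (empty subtree has height -1).
Bottom-up per-node check:
  node 8: h_left=-1, h_right=-1, diff=0 [OK], height=0
  node 9: h_left=0, h_right=-1, diff=1 [OK], height=1
  node 12: h_left=1, h_right=-1, diff=2 [FAIL (|1--1|=2 > 1)], height=2
  node 1: h_left=-1, h_right=2, diff=3 [FAIL (|-1-2|=3 > 1)], height=3
  node 45: h_left=-1, h_right=-1, diff=0 [OK], height=0
  node 36: h_left=-1, h_right=0, diff=1 [OK], height=1
  node 13: h_left=3, h_right=1, diff=2 [FAIL (|3-1|=2 > 1)], height=4
Node 12 violates the condition: |1 - -1| = 2 > 1.
Result: Not balanced


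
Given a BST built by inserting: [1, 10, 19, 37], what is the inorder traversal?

Tree insertion order: [1, 10, 19, 37]
Tree (level-order array): [1, None, 10, None, 19, None, 37]
Inorder traversal: [1, 10, 19, 37]


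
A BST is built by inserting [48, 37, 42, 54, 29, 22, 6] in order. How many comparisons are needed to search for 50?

Search path for 50: 48 -> 54
Found: False
Comparisons: 2


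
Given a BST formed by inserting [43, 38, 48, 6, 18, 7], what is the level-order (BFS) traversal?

Tree insertion order: [43, 38, 48, 6, 18, 7]
Tree (level-order array): [43, 38, 48, 6, None, None, None, None, 18, 7]
BFS from the root, enqueuing left then right child of each popped node:
  queue [43] -> pop 43, enqueue [38, 48], visited so far: [43]
  queue [38, 48] -> pop 38, enqueue [6], visited so far: [43, 38]
  queue [48, 6] -> pop 48, enqueue [none], visited so far: [43, 38, 48]
  queue [6] -> pop 6, enqueue [18], visited so far: [43, 38, 48, 6]
  queue [18] -> pop 18, enqueue [7], visited so far: [43, 38, 48, 6, 18]
  queue [7] -> pop 7, enqueue [none], visited so far: [43, 38, 48, 6, 18, 7]
Result: [43, 38, 48, 6, 18, 7]


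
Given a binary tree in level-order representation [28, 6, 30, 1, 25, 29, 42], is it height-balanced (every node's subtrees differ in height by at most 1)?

Tree (level-order array): [28, 6, 30, 1, 25, 29, 42]
Definition: a tree is height-balanced if, at every node, |h(left) - h(right)| <= 1 (empty subtree has height -1).
Bottom-up per-node check:
  node 1: h_left=-1, h_right=-1, diff=0 [OK], height=0
  node 25: h_left=-1, h_right=-1, diff=0 [OK], height=0
  node 6: h_left=0, h_right=0, diff=0 [OK], height=1
  node 29: h_left=-1, h_right=-1, diff=0 [OK], height=0
  node 42: h_left=-1, h_right=-1, diff=0 [OK], height=0
  node 30: h_left=0, h_right=0, diff=0 [OK], height=1
  node 28: h_left=1, h_right=1, diff=0 [OK], height=2
All nodes satisfy the balance condition.
Result: Balanced


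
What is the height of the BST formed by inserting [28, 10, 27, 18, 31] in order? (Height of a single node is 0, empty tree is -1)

Insertion order: [28, 10, 27, 18, 31]
Tree (level-order array): [28, 10, 31, None, 27, None, None, 18]
Compute height bottom-up (empty subtree = -1):
  height(18) = 1 + max(-1, -1) = 0
  height(27) = 1 + max(0, -1) = 1
  height(10) = 1 + max(-1, 1) = 2
  height(31) = 1 + max(-1, -1) = 0
  height(28) = 1 + max(2, 0) = 3
Height = 3


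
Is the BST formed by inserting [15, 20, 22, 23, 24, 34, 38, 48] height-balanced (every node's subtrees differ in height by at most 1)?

Tree (level-order array): [15, None, 20, None, 22, None, 23, None, 24, None, 34, None, 38, None, 48]
Definition: a tree is height-balanced if, at every node, |h(left) - h(right)| <= 1 (empty subtree has height -1).
Bottom-up per-node check:
  node 48: h_left=-1, h_right=-1, diff=0 [OK], height=0
  node 38: h_left=-1, h_right=0, diff=1 [OK], height=1
  node 34: h_left=-1, h_right=1, diff=2 [FAIL (|-1-1|=2 > 1)], height=2
  node 24: h_left=-1, h_right=2, diff=3 [FAIL (|-1-2|=3 > 1)], height=3
  node 23: h_left=-1, h_right=3, diff=4 [FAIL (|-1-3|=4 > 1)], height=4
  node 22: h_left=-1, h_right=4, diff=5 [FAIL (|-1-4|=5 > 1)], height=5
  node 20: h_left=-1, h_right=5, diff=6 [FAIL (|-1-5|=6 > 1)], height=6
  node 15: h_left=-1, h_right=6, diff=7 [FAIL (|-1-6|=7 > 1)], height=7
Node 34 violates the condition: |-1 - 1| = 2 > 1.
Result: Not balanced


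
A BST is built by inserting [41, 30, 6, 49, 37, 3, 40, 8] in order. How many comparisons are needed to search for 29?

Search path for 29: 41 -> 30 -> 6 -> 8
Found: False
Comparisons: 4


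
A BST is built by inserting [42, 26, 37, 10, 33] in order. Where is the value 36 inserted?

Starting tree (level order): [42, 26, None, 10, 37, None, None, 33]
Insertion path: 42 -> 26 -> 37 -> 33
Result: insert 36 as right child of 33
Final tree (level order): [42, 26, None, 10, 37, None, None, 33, None, None, 36]


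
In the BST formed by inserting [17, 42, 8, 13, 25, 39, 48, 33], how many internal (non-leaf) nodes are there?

Tree built from: [17, 42, 8, 13, 25, 39, 48, 33]
Tree (level-order array): [17, 8, 42, None, 13, 25, 48, None, None, None, 39, None, None, 33]
Rule: An internal node has at least one child.
Per-node child counts:
  node 17: 2 child(ren)
  node 8: 1 child(ren)
  node 13: 0 child(ren)
  node 42: 2 child(ren)
  node 25: 1 child(ren)
  node 39: 1 child(ren)
  node 33: 0 child(ren)
  node 48: 0 child(ren)
Matching nodes: [17, 8, 42, 25, 39]
Count of internal (non-leaf) nodes: 5


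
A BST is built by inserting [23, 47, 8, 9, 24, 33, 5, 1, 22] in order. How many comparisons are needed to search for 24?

Search path for 24: 23 -> 47 -> 24
Found: True
Comparisons: 3


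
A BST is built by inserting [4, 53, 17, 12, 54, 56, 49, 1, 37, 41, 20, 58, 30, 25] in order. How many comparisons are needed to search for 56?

Search path for 56: 4 -> 53 -> 54 -> 56
Found: True
Comparisons: 4


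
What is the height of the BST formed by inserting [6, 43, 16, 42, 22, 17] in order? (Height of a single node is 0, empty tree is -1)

Insertion order: [6, 43, 16, 42, 22, 17]
Tree (level-order array): [6, None, 43, 16, None, None, 42, 22, None, 17]
Compute height bottom-up (empty subtree = -1):
  height(17) = 1 + max(-1, -1) = 0
  height(22) = 1 + max(0, -1) = 1
  height(42) = 1 + max(1, -1) = 2
  height(16) = 1 + max(-1, 2) = 3
  height(43) = 1 + max(3, -1) = 4
  height(6) = 1 + max(-1, 4) = 5
Height = 5


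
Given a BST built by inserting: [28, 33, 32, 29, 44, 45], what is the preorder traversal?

Tree insertion order: [28, 33, 32, 29, 44, 45]
Tree (level-order array): [28, None, 33, 32, 44, 29, None, None, 45]
Preorder traversal: [28, 33, 32, 29, 44, 45]


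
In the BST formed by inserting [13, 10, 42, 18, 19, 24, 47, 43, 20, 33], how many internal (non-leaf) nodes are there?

Tree built from: [13, 10, 42, 18, 19, 24, 47, 43, 20, 33]
Tree (level-order array): [13, 10, 42, None, None, 18, 47, None, 19, 43, None, None, 24, None, None, 20, 33]
Rule: An internal node has at least one child.
Per-node child counts:
  node 13: 2 child(ren)
  node 10: 0 child(ren)
  node 42: 2 child(ren)
  node 18: 1 child(ren)
  node 19: 1 child(ren)
  node 24: 2 child(ren)
  node 20: 0 child(ren)
  node 33: 0 child(ren)
  node 47: 1 child(ren)
  node 43: 0 child(ren)
Matching nodes: [13, 42, 18, 19, 24, 47]
Count of internal (non-leaf) nodes: 6


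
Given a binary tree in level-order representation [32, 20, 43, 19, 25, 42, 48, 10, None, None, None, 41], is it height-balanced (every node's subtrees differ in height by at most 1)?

Tree (level-order array): [32, 20, 43, 19, 25, 42, 48, 10, None, None, None, 41]
Definition: a tree is height-balanced if, at every node, |h(left) - h(right)| <= 1 (empty subtree has height -1).
Bottom-up per-node check:
  node 10: h_left=-1, h_right=-1, diff=0 [OK], height=0
  node 19: h_left=0, h_right=-1, diff=1 [OK], height=1
  node 25: h_left=-1, h_right=-1, diff=0 [OK], height=0
  node 20: h_left=1, h_right=0, diff=1 [OK], height=2
  node 41: h_left=-1, h_right=-1, diff=0 [OK], height=0
  node 42: h_left=0, h_right=-1, diff=1 [OK], height=1
  node 48: h_left=-1, h_right=-1, diff=0 [OK], height=0
  node 43: h_left=1, h_right=0, diff=1 [OK], height=2
  node 32: h_left=2, h_right=2, diff=0 [OK], height=3
All nodes satisfy the balance condition.
Result: Balanced


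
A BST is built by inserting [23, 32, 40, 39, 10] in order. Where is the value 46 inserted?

Starting tree (level order): [23, 10, 32, None, None, None, 40, 39]
Insertion path: 23 -> 32 -> 40
Result: insert 46 as right child of 40
Final tree (level order): [23, 10, 32, None, None, None, 40, 39, 46]


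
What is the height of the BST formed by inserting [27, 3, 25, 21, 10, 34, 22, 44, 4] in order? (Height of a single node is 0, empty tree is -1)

Insertion order: [27, 3, 25, 21, 10, 34, 22, 44, 4]
Tree (level-order array): [27, 3, 34, None, 25, None, 44, 21, None, None, None, 10, 22, 4]
Compute height bottom-up (empty subtree = -1):
  height(4) = 1 + max(-1, -1) = 0
  height(10) = 1 + max(0, -1) = 1
  height(22) = 1 + max(-1, -1) = 0
  height(21) = 1 + max(1, 0) = 2
  height(25) = 1 + max(2, -1) = 3
  height(3) = 1 + max(-1, 3) = 4
  height(44) = 1 + max(-1, -1) = 0
  height(34) = 1 + max(-1, 0) = 1
  height(27) = 1 + max(4, 1) = 5
Height = 5


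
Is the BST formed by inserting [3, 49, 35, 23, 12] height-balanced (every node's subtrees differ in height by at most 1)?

Tree (level-order array): [3, None, 49, 35, None, 23, None, 12]
Definition: a tree is height-balanced if, at every node, |h(left) - h(right)| <= 1 (empty subtree has height -1).
Bottom-up per-node check:
  node 12: h_left=-1, h_right=-1, diff=0 [OK], height=0
  node 23: h_left=0, h_right=-1, diff=1 [OK], height=1
  node 35: h_left=1, h_right=-1, diff=2 [FAIL (|1--1|=2 > 1)], height=2
  node 49: h_left=2, h_right=-1, diff=3 [FAIL (|2--1|=3 > 1)], height=3
  node 3: h_left=-1, h_right=3, diff=4 [FAIL (|-1-3|=4 > 1)], height=4
Node 35 violates the condition: |1 - -1| = 2 > 1.
Result: Not balanced


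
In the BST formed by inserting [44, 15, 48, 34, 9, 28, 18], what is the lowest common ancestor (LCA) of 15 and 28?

Tree insertion order: [44, 15, 48, 34, 9, 28, 18]
Tree (level-order array): [44, 15, 48, 9, 34, None, None, None, None, 28, None, 18]
In a BST, the LCA of p=15, q=28 is the first node v on the
root-to-leaf path with p <= v <= q (go left if both < v, right if both > v).
Walk from root:
  at 44: both 15 and 28 < 44, go left
  at 15: 15 <= 15 <= 28, this is the LCA
LCA = 15


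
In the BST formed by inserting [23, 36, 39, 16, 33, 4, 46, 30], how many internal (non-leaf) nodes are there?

Tree built from: [23, 36, 39, 16, 33, 4, 46, 30]
Tree (level-order array): [23, 16, 36, 4, None, 33, 39, None, None, 30, None, None, 46]
Rule: An internal node has at least one child.
Per-node child counts:
  node 23: 2 child(ren)
  node 16: 1 child(ren)
  node 4: 0 child(ren)
  node 36: 2 child(ren)
  node 33: 1 child(ren)
  node 30: 0 child(ren)
  node 39: 1 child(ren)
  node 46: 0 child(ren)
Matching nodes: [23, 16, 36, 33, 39]
Count of internal (non-leaf) nodes: 5


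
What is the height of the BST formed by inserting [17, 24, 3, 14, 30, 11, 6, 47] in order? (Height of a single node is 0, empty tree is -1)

Insertion order: [17, 24, 3, 14, 30, 11, 6, 47]
Tree (level-order array): [17, 3, 24, None, 14, None, 30, 11, None, None, 47, 6]
Compute height bottom-up (empty subtree = -1):
  height(6) = 1 + max(-1, -1) = 0
  height(11) = 1 + max(0, -1) = 1
  height(14) = 1 + max(1, -1) = 2
  height(3) = 1 + max(-1, 2) = 3
  height(47) = 1 + max(-1, -1) = 0
  height(30) = 1 + max(-1, 0) = 1
  height(24) = 1 + max(-1, 1) = 2
  height(17) = 1 + max(3, 2) = 4
Height = 4


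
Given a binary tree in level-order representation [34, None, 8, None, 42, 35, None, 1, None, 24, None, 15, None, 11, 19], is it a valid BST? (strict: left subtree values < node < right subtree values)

Level-order array: [34, None, 8, None, 42, 35, None, 1, None, 24, None, 15, None, 11, 19]
Validate using subtree bounds (lo, hi): at each node, require lo < value < hi,
then recurse left with hi=value and right with lo=value.
Preorder trace (stopping at first violation):
  at node 34 with bounds (-inf, +inf): OK
  at node 8 with bounds (34, +inf): VIOLATION
Node 8 violates its bound: not (34 < 8 < +inf).
Result: Not a valid BST


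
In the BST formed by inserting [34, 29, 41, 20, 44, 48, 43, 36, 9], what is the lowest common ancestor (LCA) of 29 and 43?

Tree insertion order: [34, 29, 41, 20, 44, 48, 43, 36, 9]
Tree (level-order array): [34, 29, 41, 20, None, 36, 44, 9, None, None, None, 43, 48]
In a BST, the LCA of p=29, q=43 is the first node v on the
root-to-leaf path with p <= v <= q (go left if both < v, right if both > v).
Walk from root:
  at 34: 29 <= 34 <= 43, this is the LCA
LCA = 34


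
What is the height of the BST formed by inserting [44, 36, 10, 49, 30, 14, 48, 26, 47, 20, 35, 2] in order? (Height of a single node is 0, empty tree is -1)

Insertion order: [44, 36, 10, 49, 30, 14, 48, 26, 47, 20, 35, 2]
Tree (level-order array): [44, 36, 49, 10, None, 48, None, 2, 30, 47, None, None, None, 14, 35, None, None, None, 26, None, None, 20]
Compute height bottom-up (empty subtree = -1):
  height(2) = 1 + max(-1, -1) = 0
  height(20) = 1 + max(-1, -1) = 0
  height(26) = 1 + max(0, -1) = 1
  height(14) = 1 + max(-1, 1) = 2
  height(35) = 1 + max(-1, -1) = 0
  height(30) = 1 + max(2, 0) = 3
  height(10) = 1 + max(0, 3) = 4
  height(36) = 1 + max(4, -1) = 5
  height(47) = 1 + max(-1, -1) = 0
  height(48) = 1 + max(0, -1) = 1
  height(49) = 1 + max(1, -1) = 2
  height(44) = 1 + max(5, 2) = 6
Height = 6


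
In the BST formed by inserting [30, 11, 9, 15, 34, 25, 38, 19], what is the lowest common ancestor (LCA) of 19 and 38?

Tree insertion order: [30, 11, 9, 15, 34, 25, 38, 19]
Tree (level-order array): [30, 11, 34, 9, 15, None, 38, None, None, None, 25, None, None, 19]
In a BST, the LCA of p=19, q=38 is the first node v on the
root-to-leaf path with p <= v <= q (go left if both < v, right if both > v).
Walk from root:
  at 30: 19 <= 30 <= 38, this is the LCA
LCA = 30


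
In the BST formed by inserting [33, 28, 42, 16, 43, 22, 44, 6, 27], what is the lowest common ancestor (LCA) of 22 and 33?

Tree insertion order: [33, 28, 42, 16, 43, 22, 44, 6, 27]
Tree (level-order array): [33, 28, 42, 16, None, None, 43, 6, 22, None, 44, None, None, None, 27]
In a BST, the LCA of p=22, q=33 is the first node v on the
root-to-leaf path with p <= v <= q (go left if both < v, right if both > v).
Walk from root:
  at 33: 22 <= 33 <= 33, this is the LCA
LCA = 33


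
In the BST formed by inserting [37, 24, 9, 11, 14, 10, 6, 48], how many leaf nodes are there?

Tree built from: [37, 24, 9, 11, 14, 10, 6, 48]
Tree (level-order array): [37, 24, 48, 9, None, None, None, 6, 11, None, None, 10, 14]
Rule: A leaf has 0 children.
Per-node child counts:
  node 37: 2 child(ren)
  node 24: 1 child(ren)
  node 9: 2 child(ren)
  node 6: 0 child(ren)
  node 11: 2 child(ren)
  node 10: 0 child(ren)
  node 14: 0 child(ren)
  node 48: 0 child(ren)
Matching nodes: [6, 10, 14, 48]
Count of leaf nodes: 4


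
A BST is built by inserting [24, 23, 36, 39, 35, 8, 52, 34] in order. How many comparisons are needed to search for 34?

Search path for 34: 24 -> 36 -> 35 -> 34
Found: True
Comparisons: 4


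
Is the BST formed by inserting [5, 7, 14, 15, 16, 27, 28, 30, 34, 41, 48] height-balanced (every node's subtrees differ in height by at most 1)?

Tree (level-order array): [5, None, 7, None, 14, None, 15, None, 16, None, 27, None, 28, None, 30, None, 34, None, 41, None, 48]
Definition: a tree is height-balanced if, at every node, |h(left) - h(right)| <= 1 (empty subtree has height -1).
Bottom-up per-node check:
  node 48: h_left=-1, h_right=-1, diff=0 [OK], height=0
  node 41: h_left=-1, h_right=0, diff=1 [OK], height=1
  node 34: h_left=-1, h_right=1, diff=2 [FAIL (|-1-1|=2 > 1)], height=2
  node 30: h_left=-1, h_right=2, diff=3 [FAIL (|-1-2|=3 > 1)], height=3
  node 28: h_left=-1, h_right=3, diff=4 [FAIL (|-1-3|=4 > 1)], height=4
  node 27: h_left=-1, h_right=4, diff=5 [FAIL (|-1-4|=5 > 1)], height=5
  node 16: h_left=-1, h_right=5, diff=6 [FAIL (|-1-5|=6 > 1)], height=6
  node 15: h_left=-1, h_right=6, diff=7 [FAIL (|-1-6|=7 > 1)], height=7
  node 14: h_left=-1, h_right=7, diff=8 [FAIL (|-1-7|=8 > 1)], height=8
  node 7: h_left=-1, h_right=8, diff=9 [FAIL (|-1-8|=9 > 1)], height=9
  node 5: h_left=-1, h_right=9, diff=10 [FAIL (|-1-9|=10 > 1)], height=10
Node 34 violates the condition: |-1 - 1| = 2 > 1.
Result: Not balanced


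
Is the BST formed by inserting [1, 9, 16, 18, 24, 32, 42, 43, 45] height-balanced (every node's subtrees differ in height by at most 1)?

Tree (level-order array): [1, None, 9, None, 16, None, 18, None, 24, None, 32, None, 42, None, 43, None, 45]
Definition: a tree is height-balanced if, at every node, |h(left) - h(right)| <= 1 (empty subtree has height -1).
Bottom-up per-node check:
  node 45: h_left=-1, h_right=-1, diff=0 [OK], height=0
  node 43: h_left=-1, h_right=0, diff=1 [OK], height=1
  node 42: h_left=-1, h_right=1, diff=2 [FAIL (|-1-1|=2 > 1)], height=2
  node 32: h_left=-1, h_right=2, diff=3 [FAIL (|-1-2|=3 > 1)], height=3
  node 24: h_left=-1, h_right=3, diff=4 [FAIL (|-1-3|=4 > 1)], height=4
  node 18: h_left=-1, h_right=4, diff=5 [FAIL (|-1-4|=5 > 1)], height=5
  node 16: h_left=-1, h_right=5, diff=6 [FAIL (|-1-5|=6 > 1)], height=6
  node 9: h_left=-1, h_right=6, diff=7 [FAIL (|-1-6|=7 > 1)], height=7
  node 1: h_left=-1, h_right=7, diff=8 [FAIL (|-1-7|=8 > 1)], height=8
Node 42 violates the condition: |-1 - 1| = 2 > 1.
Result: Not balanced


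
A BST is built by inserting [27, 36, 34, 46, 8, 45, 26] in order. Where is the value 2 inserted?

Starting tree (level order): [27, 8, 36, None, 26, 34, 46, None, None, None, None, 45]
Insertion path: 27 -> 8
Result: insert 2 as left child of 8
Final tree (level order): [27, 8, 36, 2, 26, 34, 46, None, None, None, None, None, None, 45]


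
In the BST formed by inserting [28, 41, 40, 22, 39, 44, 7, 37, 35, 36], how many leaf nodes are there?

Tree built from: [28, 41, 40, 22, 39, 44, 7, 37, 35, 36]
Tree (level-order array): [28, 22, 41, 7, None, 40, 44, None, None, 39, None, None, None, 37, None, 35, None, None, 36]
Rule: A leaf has 0 children.
Per-node child counts:
  node 28: 2 child(ren)
  node 22: 1 child(ren)
  node 7: 0 child(ren)
  node 41: 2 child(ren)
  node 40: 1 child(ren)
  node 39: 1 child(ren)
  node 37: 1 child(ren)
  node 35: 1 child(ren)
  node 36: 0 child(ren)
  node 44: 0 child(ren)
Matching nodes: [7, 36, 44]
Count of leaf nodes: 3


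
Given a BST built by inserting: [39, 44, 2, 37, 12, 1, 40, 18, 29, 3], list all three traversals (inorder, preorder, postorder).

Tree insertion order: [39, 44, 2, 37, 12, 1, 40, 18, 29, 3]
Tree (level-order array): [39, 2, 44, 1, 37, 40, None, None, None, 12, None, None, None, 3, 18, None, None, None, 29]
Inorder (L, root, R): [1, 2, 3, 12, 18, 29, 37, 39, 40, 44]
Preorder (root, L, R): [39, 2, 1, 37, 12, 3, 18, 29, 44, 40]
Postorder (L, R, root): [1, 3, 29, 18, 12, 37, 2, 40, 44, 39]


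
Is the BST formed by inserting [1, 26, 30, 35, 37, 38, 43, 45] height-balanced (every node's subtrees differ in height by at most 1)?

Tree (level-order array): [1, None, 26, None, 30, None, 35, None, 37, None, 38, None, 43, None, 45]
Definition: a tree is height-balanced if, at every node, |h(left) - h(right)| <= 1 (empty subtree has height -1).
Bottom-up per-node check:
  node 45: h_left=-1, h_right=-1, diff=0 [OK], height=0
  node 43: h_left=-1, h_right=0, diff=1 [OK], height=1
  node 38: h_left=-1, h_right=1, diff=2 [FAIL (|-1-1|=2 > 1)], height=2
  node 37: h_left=-1, h_right=2, diff=3 [FAIL (|-1-2|=3 > 1)], height=3
  node 35: h_left=-1, h_right=3, diff=4 [FAIL (|-1-3|=4 > 1)], height=4
  node 30: h_left=-1, h_right=4, diff=5 [FAIL (|-1-4|=5 > 1)], height=5
  node 26: h_left=-1, h_right=5, diff=6 [FAIL (|-1-5|=6 > 1)], height=6
  node 1: h_left=-1, h_right=6, diff=7 [FAIL (|-1-6|=7 > 1)], height=7
Node 38 violates the condition: |-1 - 1| = 2 > 1.
Result: Not balanced


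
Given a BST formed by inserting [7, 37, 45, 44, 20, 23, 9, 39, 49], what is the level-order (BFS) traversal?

Tree insertion order: [7, 37, 45, 44, 20, 23, 9, 39, 49]
Tree (level-order array): [7, None, 37, 20, 45, 9, 23, 44, 49, None, None, None, None, 39]
BFS from the root, enqueuing left then right child of each popped node:
  queue [7] -> pop 7, enqueue [37], visited so far: [7]
  queue [37] -> pop 37, enqueue [20, 45], visited so far: [7, 37]
  queue [20, 45] -> pop 20, enqueue [9, 23], visited so far: [7, 37, 20]
  queue [45, 9, 23] -> pop 45, enqueue [44, 49], visited so far: [7, 37, 20, 45]
  queue [9, 23, 44, 49] -> pop 9, enqueue [none], visited so far: [7, 37, 20, 45, 9]
  queue [23, 44, 49] -> pop 23, enqueue [none], visited so far: [7, 37, 20, 45, 9, 23]
  queue [44, 49] -> pop 44, enqueue [39], visited so far: [7, 37, 20, 45, 9, 23, 44]
  queue [49, 39] -> pop 49, enqueue [none], visited so far: [7, 37, 20, 45, 9, 23, 44, 49]
  queue [39] -> pop 39, enqueue [none], visited so far: [7, 37, 20, 45, 9, 23, 44, 49, 39]
Result: [7, 37, 20, 45, 9, 23, 44, 49, 39]


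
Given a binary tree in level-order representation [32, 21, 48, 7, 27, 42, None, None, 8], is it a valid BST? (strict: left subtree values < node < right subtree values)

Level-order array: [32, 21, 48, 7, 27, 42, None, None, 8]
Validate using subtree bounds (lo, hi): at each node, require lo < value < hi,
then recurse left with hi=value and right with lo=value.
Preorder trace (stopping at first violation):
  at node 32 with bounds (-inf, +inf): OK
  at node 21 with bounds (-inf, 32): OK
  at node 7 with bounds (-inf, 21): OK
  at node 8 with bounds (7, 21): OK
  at node 27 with bounds (21, 32): OK
  at node 48 with bounds (32, +inf): OK
  at node 42 with bounds (32, 48): OK
No violation found at any node.
Result: Valid BST


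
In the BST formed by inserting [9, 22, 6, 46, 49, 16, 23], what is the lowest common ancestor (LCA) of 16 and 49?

Tree insertion order: [9, 22, 6, 46, 49, 16, 23]
Tree (level-order array): [9, 6, 22, None, None, 16, 46, None, None, 23, 49]
In a BST, the LCA of p=16, q=49 is the first node v on the
root-to-leaf path with p <= v <= q (go left if both < v, right if both > v).
Walk from root:
  at 9: both 16 and 49 > 9, go right
  at 22: 16 <= 22 <= 49, this is the LCA
LCA = 22


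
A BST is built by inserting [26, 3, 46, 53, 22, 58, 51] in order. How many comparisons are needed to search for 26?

Search path for 26: 26
Found: True
Comparisons: 1


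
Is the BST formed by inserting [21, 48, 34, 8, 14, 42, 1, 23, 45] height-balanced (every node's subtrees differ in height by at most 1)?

Tree (level-order array): [21, 8, 48, 1, 14, 34, None, None, None, None, None, 23, 42, None, None, None, 45]
Definition: a tree is height-balanced if, at every node, |h(left) - h(right)| <= 1 (empty subtree has height -1).
Bottom-up per-node check:
  node 1: h_left=-1, h_right=-1, diff=0 [OK], height=0
  node 14: h_left=-1, h_right=-1, diff=0 [OK], height=0
  node 8: h_left=0, h_right=0, diff=0 [OK], height=1
  node 23: h_left=-1, h_right=-1, diff=0 [OK], height=0
  node 45: h_left=-1, h_right=-1, diff=0 [OK], height=0
  node 42: h_left=-1, h_right=0, diff=1 [OK], height=1
  node 34: h_left=0, h_right=1, diff=1 [OK], height=2
  node 48: h_left=2, h_right=-1, diff=3 [FAIL (|2--1|=3 > 1)], height=3
  node 21: h_left=1, h_right=3, diff=2 [FAIL (|1-3|=2 > 1)], height=4
Node 48 violates the condition: |2 - -1| = 3 > 1.
Result: Not balanced


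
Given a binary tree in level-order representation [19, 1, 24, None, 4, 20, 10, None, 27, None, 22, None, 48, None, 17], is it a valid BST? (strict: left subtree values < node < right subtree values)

Level-order array: [19, 1, 24, None, 4, 20, 10, None, 27, None, 22, None, 48, None, 17]
Validate using subtree bounds (lo, hi): at each node, require lo < value < hi,
then recurse left with hi=value and right with lo=value.
Preorder trace (stopping at first violation):
  at node 19 with bounds (-inf, +inf): OK
  at node 1 with bounds (-inf, 19): OK
  at node 4 with bounds (1, 19): OK
  at node 27 with bounds (4, 19): VIOLATION
Node 27 violates its bound: not (4 < 27 < 19).
Result: Not a valid BST


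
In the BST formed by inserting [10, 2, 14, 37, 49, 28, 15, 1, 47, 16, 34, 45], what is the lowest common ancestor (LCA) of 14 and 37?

Tree insertion order: [10, 2, 14, 37, 49, 28, 15, 1, 47, 16, 34, 45]
Tree (level-order array): [10, 2, 14, 1, None, None, 37, None, None, 28, 49, 15, 34, 47, None, None, 16, None, None, 45]
In a BST, the LCA of p=14, q=37 is the first node v on the
root-to-leaf path with p <= v <= q (go left if both < v, right if both > v).
Walk from root:
  at 10: both 14 and 37 > 10, go right
  at 14: 14 <= 14 <= 37, this is the LCA
LCA = 14


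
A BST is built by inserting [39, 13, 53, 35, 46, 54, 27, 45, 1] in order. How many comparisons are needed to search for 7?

Search path for 7: 39 -> 13 -> 1
Found: False
Comparisons: 3


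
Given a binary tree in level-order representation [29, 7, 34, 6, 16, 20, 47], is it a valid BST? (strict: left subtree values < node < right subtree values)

Level-order array: [29, 7, 34, 6, 16, 20, 47]
Validate using subtree bounds (lo, hi): at each node, require lo < value < hi,
then recurse left with hi=value and right with lo=value.
Preorder trace (stopping at first violation):
  at node 29 with bounds (-inf, +inf): OK
  at node 7 with bounds (-inf, 29): OK
  at node 6 with bounds (-inf, 7): OK
  at node 16 with bounds (7, 29): OK
  at node 34 with bounds (29, +inf): OK
  at node 20 with bounds (29, 34): VIOLATION
Node 20 violates its bound: not (29 < 20 < 34).
Result: Not a valid BST


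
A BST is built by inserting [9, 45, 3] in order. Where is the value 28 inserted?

Starting tree (level order): [9, 3, 45]
Insertion path: 9 -> 45
Result: insert 28 as left child of 45
Final tree (level order): [9, 3, 45, None, None, 28]


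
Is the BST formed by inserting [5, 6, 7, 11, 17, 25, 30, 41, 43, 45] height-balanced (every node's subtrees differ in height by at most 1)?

Tree (level-order array): [5, None, 6, None, 7, None, 11, None, 17, None, 25, None, 30, None, 41, None, 43, None, 45]
Definition: a tree is height-balanced if, at every node, |h(left) - h(right)| <= 1 (empty subtree has height -1).
Bottom-up per-node check:
  node 45: h_left=-1, h_right=-1, diff=0 [OK], height=0
  node 43: h_left=-1, h_right=0, diff=1 [OK], height=1
  node 41: h_left=-1, h_right=1, diff=2 [FAIL (|-1-1|=2 > 1)], height=2
  node 30: h_left=-1, h_right=2, diff=3 [FAIL (|-1-2|=3 > 1)], height=3
  node 25: h_left=-1, h_right=3, diff=4 [FAIL (|-1-3|=4 > 1)], height=4
  node 17: h_left=-1, h_right=4, diff=5 [FAIL (|-1-4|=5 > 1)], height=5
  node 11: h_left=-1, h_right=5, diff=6 [FAIL (|-1-5|=6 > 1)], height=6
  node 7: h_left=-1, h_right=6, diff=7 [FAIL (|-1-6|=7 > 1)], height=7
  node 6: h_left=-1, h_right=7, diff=8 [FAIL (|-1-7|=8 > 1)], height=8
  node 5: h_left=-1, h_right=8, diff=9 [FAIL (|-1-8|=9 > 1)], height=9
Node 41 violates the condition: |-1 - 1| = 2 > 1.
Result: Not balanced


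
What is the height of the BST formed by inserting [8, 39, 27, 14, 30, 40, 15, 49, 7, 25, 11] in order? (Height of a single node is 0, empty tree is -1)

Insertion order: [8, 39, 27, 14, 30, 40, 15, 49, 7, 25, 11]
Tree (level-order array): [8, 7, 39, None, None, 27, 40, 14, 30, None, 49, 11, 15, None, None, None, None, None, None, None, 25]
Compute height bottom-up (empty subtree = -1):
  height(7) = 1 + max(-1, -1) = 0
  height(11) = 1 + max(-1, -1) = 0
  height(25) = 1 + max(-1, -1) = 0
  height(15) = 1 + max(-1, 0) = 1
  height(14) = 1 + max(0, 1) = 2
  height(30) = 1 + max(-1, -1) = 0
  height(27) = 1 + max(2, 0) = 3
  height(49) = 1 + max(-1, -1) = 0
  height(40) = 1 + max(-1, 0) = 1
  height(39) = 1 + max(3, 1) = 4
  height(8) = 1 + max(0, 4) = 5
Height = 5


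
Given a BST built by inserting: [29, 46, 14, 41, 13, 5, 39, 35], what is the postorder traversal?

Tree insertion order: [29, 46, 14, 41, 13, 5, 39, 35]
Tree (level-order array): [29, 14, 46, 13, None, 41, None, 5, None, 39, None, None, None, 35]
Postorder traversal: [5, 13, 14, 35, 39, 41, 46, 29]


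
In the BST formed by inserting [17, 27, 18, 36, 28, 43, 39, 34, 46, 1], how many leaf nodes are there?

Tree built from: [17, 27, 18, 36, 28, 43, 39, 34, 46, 1]
Tree (level-order array): [17, 1, 27, None, None, 18, 36, None, None, 28, 43, None, 34, 39, 46]
Rule: A leaf has 0 children.
Per-node child counts:
  node 17: 2 child(ren)
  node 1: 0 child(ren)
  node 27: 2 child(ren)
  node 18: 0 child(ren)
  node 36: 2 child(ren)
  node 28: 1 child(ren)
  node 34: 0 child(ren)
  node 43: 2 child(ren)
  node 39: 0 child(ren)
  node 46: 0 child(ren)
Matching nodes: [1, 18, 34, 39, 46]
Count of leaf nodes: 5


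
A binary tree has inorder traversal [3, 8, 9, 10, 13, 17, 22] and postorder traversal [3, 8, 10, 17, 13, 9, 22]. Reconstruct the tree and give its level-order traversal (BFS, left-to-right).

Inorder:   [3, 8, 9, 10, 13, 17, 22]
Postorder: [3, 8, 10, 17, 13, 9, 22]
Algorithm: postorder visits root last, so walk postorder right-to-left;
each value is the root of the current inorder slice — split it at that
value, recurse on the right subtree first, then the left.
Recursive splits:
  root=22; inorder splits into left=[3, 8, 9, 10, 13, 17], right=[]
  root=9; inorder splits into left=[3, 8], right=[10, 13, 17]
  root=13; inorder splits into left=[10], right=[17]
  root=17; inorder splits into left=[], right=[]
  root=10; inorder splits into left=[], right=[]
  root=8; inorder splits into left=[3], right=[]
  root=3; inorder splits into left=[], right=[]
Reconstructed level-order: [22, 9, 8, 13, 3, 10, 17]


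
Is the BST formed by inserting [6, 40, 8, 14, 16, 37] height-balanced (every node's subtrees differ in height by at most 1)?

Tree (level-order array): [6, None, 40, 8, None, None, 14, None, 16, None, 37]
Definition: a tree is height-balanced if, at every node, |h(left) - h(right)| <= 1 (empty subtree has height -1).
Bottom-up per-node check:
  node 37: h_left=-1, h_right=-1, diff=0 [OK], height=0
  node 16: h_left=-1, h_right=0, diff=1 [OK], height=1
  node 14: h_left=-1, h_right=1, diff=2 [FAIL (|-1-1|=2 > 1)], height=2
  node 8: h_left=-1, h_right=2, diff=3 [FAIL (|-1-2|=3 > 1)], height=3
  node 40: h_left=3, h_right=-1, diff=4 [FAIL (|3--1|=4 > 1)], height=4
  node 6: h_left=-1, h_right=4, diff=5 [FAIL (|-1-4|=5 > 1)], height=5
Node 14 violates the condition: |-1 - 1| = 2 > 1.
Result: Not balanced


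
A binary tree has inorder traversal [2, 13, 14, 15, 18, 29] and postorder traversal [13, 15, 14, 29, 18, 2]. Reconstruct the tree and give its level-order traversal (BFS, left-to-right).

Inorder:   [2, 13, 14, 15, 18, 29]
Postorder: [13, 15, 14, 29, 18, 2]
Algorithm: postorder visits root last, so walk postorder right-to-left;
each value is the root of the current inorder slice — split it at that
value, recurse on the right subtree first, then the left.
Recursive splits:
  root=2; inorder splits into left=[], right=[13, 14, 15, 18, 29]
  root=18; inorder splits into left=[13, 14, 15], right=[29]
  root=29; inorder splits into left=[], right=[]
  root=14; inorder splits into left=[13], right=[15]
  root=15; inorder splits into left=[], right=[]
  root=13; inorder splits into left=[], right=[]
Reconstructed level-order: [2, 18, 14, 29, 13, 15]


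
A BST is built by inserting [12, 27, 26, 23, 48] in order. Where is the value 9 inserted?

Starting tree (level order): [12, None, 27, 26, 48, 23]
Insertion path: 12
Result: insert 9 as left child of 12
Final tree (level order): [12, 9, 27, None, None, 26, 48, 23]


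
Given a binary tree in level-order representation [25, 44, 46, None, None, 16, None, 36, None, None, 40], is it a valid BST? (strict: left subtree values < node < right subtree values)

Level-order array: [25, 44, 46, None, None, 16, None, 36, None, None, 40]
Validate using subtree bounds (lo, hi): at each node, require lo < value < hi,
then recurse left with hi=value and right with lo=value.
Preorder trace (stopping at first violation):
  at node 25 with bounds (-inf, +inf): OK
  at node 44 with bounds (-inf, 25): VIOLATION
Node 44 violates its bound: not (-inf < 44 < 25).
Result: Not a valid BST


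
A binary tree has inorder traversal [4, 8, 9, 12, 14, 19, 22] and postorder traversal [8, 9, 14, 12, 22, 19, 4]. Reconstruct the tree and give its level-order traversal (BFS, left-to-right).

Inorder:   [4, 8, 9, 12, 14, 19, 22]
Postorder: [8, 9, 14, 12, 22, 19, 4]
Algorithm: postorder visits root last, so walk postorder right-to-left;
each value is the root of the current inorder slice — split it at that
value, recurse on the right subtree first, then the left.
Recursive splits:
  root=4; inorder splits into left=[], right=[8, 9, 12, 14, 19, 22]
  root=19; inorder splits into left=[8, 9, 12, 14], right=[22]
  root=22; inorder splits into left=[], right=[]
  root=12; inorder splits into left=[8, 9], right=[14]
  root=14; inorder splits into left=[], right=[]
  root=9; inorder splits into left=[8], right=[]
  root=8; inorder splits into left=[], right=[]
Reconstructed level-order: [4, 19, 12, 22, 9, 14, 8]
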